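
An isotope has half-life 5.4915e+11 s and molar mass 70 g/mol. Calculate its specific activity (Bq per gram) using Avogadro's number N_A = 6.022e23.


lambda = ln(2) / t_half = ln(2) / 5.4915e+11 = 1.262218e-12 /s
SA = lambda * N_A / M
SA = 1.262218e-12 * 6.022e23 / 70
SA = 1.0859e+10 Bq/g

1.0859e+10


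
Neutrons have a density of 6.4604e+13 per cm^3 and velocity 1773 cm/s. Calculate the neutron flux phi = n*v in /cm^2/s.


phi = n * v
phi = 6.4604e+13 * 1773
phi = 1.1454e+17 /cm^2/s

1.1454e+17


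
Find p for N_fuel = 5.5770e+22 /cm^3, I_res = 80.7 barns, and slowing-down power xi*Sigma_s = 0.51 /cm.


p = exp(-N * I * 1e-24 / (xi*Sigma_s))
p = exp(-5.5770e+22 * 80.7 * 1e-24 / 0.51)
p = 1.4704e-04

1.4704e-04


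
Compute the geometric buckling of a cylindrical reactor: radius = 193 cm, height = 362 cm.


B^2 = (2.405/R)^2 + (pi/H)^2
B^2 = (2.405/193)^2 + (pi/362)^2
B^2 = 2.3060e-04 /cm^2

2.3060e-04


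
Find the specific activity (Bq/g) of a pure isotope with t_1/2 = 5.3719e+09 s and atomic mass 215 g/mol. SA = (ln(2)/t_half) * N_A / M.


lambda = ln(2) / t_half = ln(2) / 5.3719e+09 = 1.290320e-10 /s
SA = lambda * N_A / M
SA = 1.290320e-10 * 6.022e23 / 215
SA = 3.6141e+11 Bq/g

3.6141e+11


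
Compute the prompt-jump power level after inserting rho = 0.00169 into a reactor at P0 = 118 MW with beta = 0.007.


P1/P0 = beta / (beta - rho)
P1/P0 = 0.007 / (0.007 - 0.00169) = 1.318267
P1 = 118 * 1.318267 = 155.56 MW

155.56


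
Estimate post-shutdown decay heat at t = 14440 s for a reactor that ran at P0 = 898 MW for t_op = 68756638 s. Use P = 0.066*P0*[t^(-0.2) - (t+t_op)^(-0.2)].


P/P0 = 0.066 * [t^(-0.2) - (t + t_op)^(-0.2)]
P/P0 = 0.066 * [14440^(-0.2) - (14440 + 68756638)^(-0.2)]
P/P0 = 0.066 * [0.1472606 - 0.02707191] = 0.007932454
P = 898 * 0.007932454 = 7.1233 MW

7.1233


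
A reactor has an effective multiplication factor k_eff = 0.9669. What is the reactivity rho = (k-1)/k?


rho = (k_eff - 1) / k_eff
rho = (0.9669 - 1) / 0.9669
rho = -0.034233

-0.034233


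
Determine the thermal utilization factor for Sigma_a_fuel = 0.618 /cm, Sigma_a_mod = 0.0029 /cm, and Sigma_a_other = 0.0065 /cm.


f = Sigma_a_fuel / (Sigma_a_fuel + Sigma_a_mod + Sigma_a_other)
f = 0.618 / (0.618 + 0.0029 + 0.0065)
f = 0.98502

0.98502


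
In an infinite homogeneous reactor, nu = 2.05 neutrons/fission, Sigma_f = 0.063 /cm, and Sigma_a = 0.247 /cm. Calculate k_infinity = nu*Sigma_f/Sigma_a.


k_inf = nu * Sigma_f / Sigma_a
k_inf = 2.05 * 0.063 / 0.247
k_inf = 0.52287

0.52287


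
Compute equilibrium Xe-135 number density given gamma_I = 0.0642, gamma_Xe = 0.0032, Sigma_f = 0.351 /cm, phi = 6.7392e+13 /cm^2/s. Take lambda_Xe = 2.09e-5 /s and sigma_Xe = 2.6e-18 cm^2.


Xe_eq = (gamma_I + gamma_Xe) * Sigma_f * phi / (lambda_Xe + sigma_Xe * phi)
Numerator = (0.0642 + 0.0032) * 0.351 * 6.7392e+13 = 1.594320e+12
Denominator = 2.09e-5 + 2.6e-18 * 6.7392e+13 = 1.961192e-04
Xe_eq = 1.594320e+12 / 1.961192e-04 = 8.1293e+15 /cm^3

8.1293e+15


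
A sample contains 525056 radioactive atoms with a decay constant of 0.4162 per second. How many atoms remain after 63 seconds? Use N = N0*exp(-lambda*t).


N = N0 * exp(-lambda * t)
N = 525056 * exp(-0.4162 * 63)
N = 2.1515e-06

2.1515e-06


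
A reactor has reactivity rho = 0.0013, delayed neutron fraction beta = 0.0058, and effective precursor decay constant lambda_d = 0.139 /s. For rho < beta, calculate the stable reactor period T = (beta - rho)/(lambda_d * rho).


T = (beta - rho) / (lambda_d * rho)
T = (0.0058 - 0.0013) / (0.139 * 0.0013)
T = 24.903 s

24.903


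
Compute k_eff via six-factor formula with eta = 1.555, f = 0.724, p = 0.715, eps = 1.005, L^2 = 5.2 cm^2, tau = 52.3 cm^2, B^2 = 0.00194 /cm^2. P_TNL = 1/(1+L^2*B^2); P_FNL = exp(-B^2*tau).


k_inf = eta*f*p*eps = 1.555*0.724*0.715*1.005 = 0.8089861
P_TNL = 1/(1 + L^2*B^2) = 1/(1 + 5.2*0.00194) = 0.9900128
P_FNL = exp(-B^2*tau) = exp(-0.00194*52.3) = 0.9035155
k_eff = k_inf * P_TNL * P_FNL = 0.8089861 * 0.9900128 * 0.9035155
k_eff = 0.72363

0.72363


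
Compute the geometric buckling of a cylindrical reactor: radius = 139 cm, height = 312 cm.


B^2 = (2.405/R)^2 + (pi/H)^2
B^2 = (2.405/139)^2 + (pi/312)^2
B^2 = 4.0075e-04 /cm^2

4.0075e-04


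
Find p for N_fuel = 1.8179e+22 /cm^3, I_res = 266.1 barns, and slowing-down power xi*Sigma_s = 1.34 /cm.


p = exp(-N * I * 1e-24 / (xi*Sigma_s))
p = exp(-1.8179e+22 * 266.1 * 1e-24 / 1.34)
p = 0.027051

0.027051


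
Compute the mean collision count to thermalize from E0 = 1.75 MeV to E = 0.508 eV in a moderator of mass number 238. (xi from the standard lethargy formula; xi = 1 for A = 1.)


xi = 1 + (A-1)^2/(2A)*ln((A-1)/(A+1)) = 0.008379872 (for A = 238)
n = ln(E0/E) / xi
n = ln(1.75e6 / 0.508) / 0.008379872
n = ln(3.444882e+06) / 0.008379872 = 1796.3

1796.3


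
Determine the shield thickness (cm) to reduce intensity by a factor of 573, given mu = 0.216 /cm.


x = ln(factor) / mu
x = ln(573) / 0.216
x = 29.402 cm

29.402


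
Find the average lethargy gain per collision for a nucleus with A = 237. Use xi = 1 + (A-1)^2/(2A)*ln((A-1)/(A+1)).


xi = 1 + (A-1)^2/(2A) * ln((A-1)/(A+1))
xi = 1 + (237-1)^2/(2*237) * ln((237-1)/(237 +1))
xi = 0.0084151

0.0084151


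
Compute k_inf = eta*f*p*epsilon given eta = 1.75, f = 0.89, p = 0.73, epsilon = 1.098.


k_inf = eta * f * p * epsilon
k_inf = 1.75 * 0.89 * 0.73 * 1.098
k_inf = 1.2484

1.2484


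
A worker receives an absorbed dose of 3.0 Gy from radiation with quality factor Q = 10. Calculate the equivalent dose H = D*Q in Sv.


H = D * Q
H = 3.0 * 10
H = 30.000 Sv

30.000


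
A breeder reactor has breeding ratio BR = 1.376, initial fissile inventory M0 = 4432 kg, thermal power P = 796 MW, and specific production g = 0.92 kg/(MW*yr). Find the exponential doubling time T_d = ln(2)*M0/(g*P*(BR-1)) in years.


Breeding gain G = BR - 1 = 1.376 - 1 = 0.376
Fissile production rate = g * P * G = 0.92 * 796 * 0.376 = 275.35232 kg/yr
T_d = ln(2) * M0 / (g * P * G)
T_d = ln(2) * 4432 / 275.35232 = 11.157 yr

11.157


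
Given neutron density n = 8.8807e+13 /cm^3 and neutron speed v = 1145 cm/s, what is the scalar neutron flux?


phi = n * v
phi = 8.8807e+13 * 1145
phi = 1.0168e+17 /cm^2/s

1.0168e+17


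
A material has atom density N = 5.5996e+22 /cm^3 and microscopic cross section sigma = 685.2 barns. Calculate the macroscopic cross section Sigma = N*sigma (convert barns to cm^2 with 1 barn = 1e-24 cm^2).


Sigma = N * sigma_barns * 1e-24
Sigma = 5.5996e+22 * 685.2 * 1e-24
Sigma = 38.368 /cm

38.368


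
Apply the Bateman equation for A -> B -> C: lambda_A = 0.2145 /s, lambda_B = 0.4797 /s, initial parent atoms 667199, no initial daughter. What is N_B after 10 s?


N_B(t) = lambda_A * N_A0 / (lambda_B - lambda_A) * [exp(-lambda_A*t) - exp(-lambda_B*t)]
exp(-0.2145*10) = 0.1170680; exp(-0.4797*10) = 0.008254473
N_B = 0.2145 * 667199 / (0.4797 - 0.2145) * (0.1170680 - 0.008254473)
N_B = 58721

58721


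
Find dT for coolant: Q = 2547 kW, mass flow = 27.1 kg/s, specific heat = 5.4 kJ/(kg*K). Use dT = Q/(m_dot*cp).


dT = Q / (m_dot * cp)
dT = 2547 / (27.1 * 5.4)
dT = 17.405 C

17.405


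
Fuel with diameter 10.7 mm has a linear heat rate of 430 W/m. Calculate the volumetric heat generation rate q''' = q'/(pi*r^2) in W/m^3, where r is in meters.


r = D / 2 / 1000 = 10.7 / 2 / 1000 = 0.00535 m
q''' = q' / (pi * r^2)
q''' = 430 / (pi * 0.00535^2)
q''' = 4.7820e+06 W/m^3

4.7820e+06


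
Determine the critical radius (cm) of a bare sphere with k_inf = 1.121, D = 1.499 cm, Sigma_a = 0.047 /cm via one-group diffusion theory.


L^2 = D / Sigma_a = 1.499 / 0.047 = 31.89362 cm^2
B_m^2 = (k_inf - 1) / L^2 = (1.121 - 1) / 31.89362 = 0.003793862 /cm^2
For a bare sphere: B_g = pi/R, so R_c = pi / sqrt(B_m^2)
R_c = pi / sqrt(0.003793862) = 51.005 cm

51.005


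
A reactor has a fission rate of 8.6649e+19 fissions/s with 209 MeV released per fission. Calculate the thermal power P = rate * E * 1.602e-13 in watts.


P = fission_rate * E_MeV * 1.602e-13
P = 8.6649e+19 * 209 * 1.602e-13
P = 2.9012e+09 W

2.9012e+09


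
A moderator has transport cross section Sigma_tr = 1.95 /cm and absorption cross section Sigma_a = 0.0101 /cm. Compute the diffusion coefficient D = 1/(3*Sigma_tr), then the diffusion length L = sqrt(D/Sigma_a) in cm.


D = 1 / (3 * Sigma_tr) = 1 / (3 * 1.95) = 0.1709402 cm
L = sqrt(D / Sigma_a)
L = sqrt(0.1709402 / 0.0101)
L = 4.1140 cm

4.1140


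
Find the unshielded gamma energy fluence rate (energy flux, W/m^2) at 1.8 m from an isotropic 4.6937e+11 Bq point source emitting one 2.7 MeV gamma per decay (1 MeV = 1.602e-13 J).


psi = A * E * 1.602e-13 / (4*pi*r^2)
psi = 4.6937e+11 * 2.7 * 1.602e-13 / (4*pi*1.8^2)
psi = 0.0049864 W/m^2

0.0049864


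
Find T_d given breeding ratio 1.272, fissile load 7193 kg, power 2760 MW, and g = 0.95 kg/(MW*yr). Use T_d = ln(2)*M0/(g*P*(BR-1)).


Breeding gain G = BR - 1 = 1.272 - 1 = 0.272
Fissile production rate = g * P * G = 0.95 * 2760 * 0.272 = 713.184 kg/yr
T_d = ln(2) * M0 / (g * P * G)
T_d = ln(2) * 7193 / 713.184 = 6.9909 yr

6.9909


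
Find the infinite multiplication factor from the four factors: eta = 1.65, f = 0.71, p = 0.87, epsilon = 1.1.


k_inf = eta * f * p * epsilon
k_inf = 1.65 * 0.71 * 0.87 * 1.1
k_inf = 1.1211

1.1211


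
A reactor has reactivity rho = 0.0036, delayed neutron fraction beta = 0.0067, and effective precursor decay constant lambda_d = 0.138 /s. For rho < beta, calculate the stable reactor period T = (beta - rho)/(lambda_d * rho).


T = (beta - rho) / (lambda_d * rho)
T = (0.0067 - 0.0036) / (0.138 * 0.0036)
T = 6.2399 s

6.2399


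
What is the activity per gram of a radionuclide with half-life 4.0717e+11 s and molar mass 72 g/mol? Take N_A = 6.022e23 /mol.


lambda = ln(2) / t_half = ln(2) / 4.0717e+11 = 1.702353e-12 /s
SA = lambda * N_A / M
SA = 1.702353e-12 * 6.022e23 / 72
SA = 1.4238e+10 Bq/g

1.4238e+10


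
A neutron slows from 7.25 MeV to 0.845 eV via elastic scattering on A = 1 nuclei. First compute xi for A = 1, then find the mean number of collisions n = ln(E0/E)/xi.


xi = 1 + (A-1)^2/(2A)*ln((A-1)/(A+1)) = 1 (for A = 1)
n = ln(E0/E) / xi
n = ln(7.25e6 / 0.845) / 1
n = ln(8.579882e+06) / 1 = 15.965

15.965


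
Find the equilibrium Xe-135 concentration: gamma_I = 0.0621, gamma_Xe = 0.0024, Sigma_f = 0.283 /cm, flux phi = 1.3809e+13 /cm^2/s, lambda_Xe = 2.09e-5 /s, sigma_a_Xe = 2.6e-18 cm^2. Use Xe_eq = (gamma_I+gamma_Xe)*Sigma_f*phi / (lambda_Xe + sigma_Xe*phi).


Xe_eq = (gamma_I + gamma_Xe) * Sigma_f * phi / (lambda_Xe + sigma_Xe * phi)
Numerator = (0.0621 + 0.0024) * 0.283 * 1.3809e+13 = 2.520626e+11
Denominator = 2.09e-5 + 2.6e-18 * 1.3809e+13 = 5.680340e-05
Xe_eq = 2.520626e+11 / 5.680340e-05 = 4.4375e+15 /cm^3

4.4375e+15


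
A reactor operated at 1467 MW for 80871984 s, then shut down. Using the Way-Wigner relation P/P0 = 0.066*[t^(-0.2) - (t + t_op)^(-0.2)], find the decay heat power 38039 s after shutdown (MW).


P/P0 = 0.066 * [t^(-0.2) - (t + t_op)^(-0.2)]
P/P0 = 0.066 * [38039^(-0.2) - (38039 + 80871984)^(-0.2)]
P/P0 = 0.066 * [0.1213261 - 0.02620593] = 0.006277931
P = 1467 * 0.006277931 = 9.2097 MW

9.2097


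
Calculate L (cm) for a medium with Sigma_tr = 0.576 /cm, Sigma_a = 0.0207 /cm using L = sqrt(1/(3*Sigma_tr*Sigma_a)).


D = 1 / (3 * Sigma_tr) = 1 / (3 * 0.576) = 0.5787037 cm
L = sqrt(D / Sigma_a)
L = sqrt(0.5787037 / 0.0207)
L = 5.2874 cm

5.2874


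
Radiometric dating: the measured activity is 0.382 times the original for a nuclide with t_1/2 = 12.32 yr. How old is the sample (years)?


lambda = ln(2) / t_half = ln(2) / 12.32 = 0.05626195 /yr
t = -ln(A/A0) / lambda
t = -ln(0.382) / 0.05626195
t = 17.105 yr

17.105


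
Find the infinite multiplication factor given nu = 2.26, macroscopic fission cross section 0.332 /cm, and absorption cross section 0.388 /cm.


k_inf = nu * Sigma_f / Sigma_a
k_inf = 2.26 * 0.332 / 0.388
k_inf = 1.9338

1.9338


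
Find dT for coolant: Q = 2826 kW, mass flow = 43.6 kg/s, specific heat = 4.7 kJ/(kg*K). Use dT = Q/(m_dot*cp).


dT = Q / (m_dot * cp)
dT = 2826 / (43.6 * 4.7)
dT = 13.791 C

13.791


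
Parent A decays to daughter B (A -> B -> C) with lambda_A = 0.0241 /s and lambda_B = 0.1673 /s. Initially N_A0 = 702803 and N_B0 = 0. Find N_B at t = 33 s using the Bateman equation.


N_B(t) = lambda_A * N_A0 / (lambda_B - lambda_A) * [exp(-lambda_A*t) - exp(-lambda_B*t)]
exp(-0.0241*33) = 0.4514458; exp(-0.1673*33) = 0.004002244
N_B = 0.0241 * 702803 / (0.1673 - 0.0241) * (0.4514458 - 0.004002244)
N_B = 52923

52923


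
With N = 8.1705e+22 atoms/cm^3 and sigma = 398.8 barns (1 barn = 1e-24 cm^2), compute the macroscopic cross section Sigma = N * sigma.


Sigma = N * sigma_barns * 1e-24
Sigma = 8.1705e+22 * 398.8 * 1e-24
Sigma = 32.584 /cm

32.584


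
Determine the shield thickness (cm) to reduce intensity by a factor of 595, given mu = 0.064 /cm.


x = ln(factor) / mu
x = ln(595) / 0.064
x = 99.821 cm

99.821


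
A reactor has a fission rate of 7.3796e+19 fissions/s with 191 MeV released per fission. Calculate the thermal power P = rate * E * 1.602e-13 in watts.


P = fission_rate * E_MeV * 1.602e-13
P = 7.3796e+19 * 191 * 1.602e-13
P = 2.2580e+09 W

2.2580e+09


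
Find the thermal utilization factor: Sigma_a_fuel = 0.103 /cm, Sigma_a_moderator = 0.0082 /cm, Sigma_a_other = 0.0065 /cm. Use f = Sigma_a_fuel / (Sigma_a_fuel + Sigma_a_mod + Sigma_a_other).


f = Sigma_a_fuel / (Sigma_a_fuel + Sigma_a_mod + Sigma_a_other)
f = 0.103 / (0.103 + 0.0082 + 0.0065)
f = 0.87511

0.87511


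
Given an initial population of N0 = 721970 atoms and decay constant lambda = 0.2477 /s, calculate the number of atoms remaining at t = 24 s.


N = N0 * exp(-lambda * t)
N = 721970 * exp(-0.2477 * 24)
N = 1891.1

1891.1


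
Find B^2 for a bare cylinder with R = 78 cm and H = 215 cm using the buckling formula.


B^2 = (2.405/R)^2 + (pi/H)^2
B^2 = (2.405/78)^2 + (pi/215)^2
B^2 = 0.0011642 /cm^2

0.0011642


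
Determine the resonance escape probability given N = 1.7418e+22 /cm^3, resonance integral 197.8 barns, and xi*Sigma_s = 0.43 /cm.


p = exp(-N * I * 1e-24 / (xi*Sigma_s))
p = exp(-1.7418e+22 * 197.8 * 1e-24 / 0.43)
p = 3.3137e-04

3.3137e-04


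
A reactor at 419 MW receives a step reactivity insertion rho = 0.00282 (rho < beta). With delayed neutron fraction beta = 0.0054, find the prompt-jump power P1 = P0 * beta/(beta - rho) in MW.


P1/P0 = beta / (beta - rho)
P1/P0 = 0.0054 / (0.0054 - 0.00282) = 2.093023
P1 = 419 * 2.093023 = 876.98 MW

876.98


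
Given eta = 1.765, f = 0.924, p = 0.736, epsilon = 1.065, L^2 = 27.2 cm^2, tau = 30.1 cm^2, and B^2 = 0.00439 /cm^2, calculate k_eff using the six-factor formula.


k_inf = eta*f*p*eps = 1.765*0.924*0.736*1.065 = 1.278333
P_TNL = 1/(1 + L^2*B^2) = 1/(1 + 27.2*0.00439) = 0.8933293
P_FNL = exp(-B^2*tau) = exp(-0.00439*30.1) = 0.8762192
k_eff = k_inf * P_TNL * P_FNL = 1.278333 * 0.8933293 * 0.8762192
k_eff = 1.0006

1.0006


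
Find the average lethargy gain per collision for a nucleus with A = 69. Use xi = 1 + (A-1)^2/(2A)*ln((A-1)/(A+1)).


xi = 1 + (A-1)^2/(2A) * ln((A-1)/(A+1))
xi = 1 + (69-1)^2/(2*69) * ln((69-1)/(69 +1))
xi = 0.028707

0.028707


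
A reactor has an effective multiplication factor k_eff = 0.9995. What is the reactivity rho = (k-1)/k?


rho = (k_eff - 1) / k_eff
rho = (0.9995 - 1) / 0.9995
rho = -5.0025e-04

-5.0025e-04


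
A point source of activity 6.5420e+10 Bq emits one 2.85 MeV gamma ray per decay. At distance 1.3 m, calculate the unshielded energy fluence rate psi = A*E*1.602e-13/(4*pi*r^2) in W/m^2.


psi = A * E * 1.602e-13 / (4*pi*r^2)
psi = 6.5420e+10 * 2.85 * 1.602e-13 / (4*pi*1.3^2)
psi = 0.0014064 W/m^2

0.0014064


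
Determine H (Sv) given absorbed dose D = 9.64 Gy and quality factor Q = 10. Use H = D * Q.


H = D * Q
H = 9.64 * 10
H = 96.400 Sv

96.400


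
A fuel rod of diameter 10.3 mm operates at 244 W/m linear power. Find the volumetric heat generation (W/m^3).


r = D / 2 / 1000 = 10.3 / 2 / 1000 = 0.00515 m
q''' = q' / (pi * r^2)
q''' = 244 / (pi * 0.00515^2)
q''' = 2.9284e+06 W/m^3

2.9284e+06


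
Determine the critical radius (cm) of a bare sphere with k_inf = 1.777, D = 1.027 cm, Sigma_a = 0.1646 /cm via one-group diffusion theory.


L^2 = D / Sigma_a = 1.027 / 0.1646 = 6.239368 cm^2
B_m^2 = (k_inf - 1) / L^2 = (1.777 - 1) / 6.239368 = 0.1245318 /cm^2
For a bare sphere: B_g = pi/R, so R_c = pi / sqrt(B_m^2)
R_c = pi / sqrt(0.1245318) = 8.9025 cm

8.9025


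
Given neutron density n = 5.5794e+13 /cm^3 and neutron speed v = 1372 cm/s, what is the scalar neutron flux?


phi = n * v
phi = 5.5794e+13 * 1372
phi = 7.6549e+16 /cm^2/s

7.6549e+16


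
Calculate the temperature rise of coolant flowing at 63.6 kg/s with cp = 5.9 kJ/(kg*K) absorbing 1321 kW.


dT = Q / (m_dot * cp)
dT = 1321 / (63.6 * 5.9)
dT = 3.5204 C

3.5204


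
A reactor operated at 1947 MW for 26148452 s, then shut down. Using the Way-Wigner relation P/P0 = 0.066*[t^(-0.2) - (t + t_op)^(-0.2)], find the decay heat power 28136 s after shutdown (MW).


P/P0 = 0.066 * [t^(-0.2) - (t + t_op)^(-0.2)]
P/P0 = 0.066 * [28136^(-0.2) - (28136 + 26148452)^(-0.2)]
P/P0 = 0.066 * [0.1288687 - 0.03284108] = 0.006337823
P = 1947 * 0.006337823 = 12.340 MW

12.340


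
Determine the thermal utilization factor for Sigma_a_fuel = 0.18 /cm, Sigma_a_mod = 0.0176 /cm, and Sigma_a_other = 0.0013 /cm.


f = Sigma_a_fuel / (Sigma_a_fuel + Sigma_a_mod + Sigma_a_other)
f = 0.18 / (0.18 + 0.0176 + 0.0013)
f = 0.90498

0.90498


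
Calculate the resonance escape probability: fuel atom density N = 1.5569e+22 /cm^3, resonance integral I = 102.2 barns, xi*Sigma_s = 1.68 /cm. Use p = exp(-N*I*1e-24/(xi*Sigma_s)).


p = exp(-N * I * 1e-24 / (xi*Sigma_s))
p = exp(-1.5569e+22 * 102.2 * 1e-24 / 1.68)
p = 0.38786

0.38786


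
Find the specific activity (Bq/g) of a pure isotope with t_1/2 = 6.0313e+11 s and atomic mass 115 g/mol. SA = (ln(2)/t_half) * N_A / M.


lambda = ln(2) / t_half = ln(2) / 6.0313e+11 = 1.149250e-12 /s
SA = lambda * N_A / M
SA = 1.149250e-12 * 6.022e23 / 115
SA = 6.0181e+09 Bq/g

6.0181e+09


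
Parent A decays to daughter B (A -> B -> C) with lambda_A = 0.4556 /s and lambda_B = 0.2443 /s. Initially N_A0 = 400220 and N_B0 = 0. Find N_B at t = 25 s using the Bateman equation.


N_B(t) = lambda_A * N_A0 / (lambda_B - lambda_A) * [exp(-lambda_A*t) - exp(-lambda_B*t)]
exp(-0.4556*25) = 1.130800e-05; exp(-0.2443*25) = 0.002226109
N_B = 0.4556 * 400220 / (0.2443 - 0.4556) * (1.130800e-05 - 0.002226109)
N_B = 1911.3

1911.3


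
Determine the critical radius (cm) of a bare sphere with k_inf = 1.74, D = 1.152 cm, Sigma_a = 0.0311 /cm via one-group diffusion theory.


L^2 = D / Sigma_a = 1.152 / 0.0311 = 37.04180 cm^2
B_m^2 = (k_inf - 1) / L^2 = (1.74 - 1) / 37.04180 = 0.01997743 /cm^2
For a bare sphere: B_g = pi/R, so R_c = pi / sqrt(B_m^2)
R_c = pi / sqrt(0.01997743) = 22.227 cm

22.227


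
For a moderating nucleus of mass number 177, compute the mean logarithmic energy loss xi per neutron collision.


xi = 1 + (A-1)^2/(2A) * ln((A-1)/(A+1))
xi = 1 + (177-1)^2/(2*177) * ln((177-1)/(177 +1))
xi = 0.011257

0.011257


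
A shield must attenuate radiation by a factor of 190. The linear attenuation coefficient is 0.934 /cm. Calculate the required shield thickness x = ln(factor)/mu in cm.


x = ln(factor) / mu
x = ln(190) / 0.934
x = 5.6178 cm

5.6178


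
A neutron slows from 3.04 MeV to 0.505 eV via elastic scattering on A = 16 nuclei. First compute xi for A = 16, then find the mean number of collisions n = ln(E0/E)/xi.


xi = 1 + (A-1)^2/(2A)*ln((A-1)/(A+1)) = 0.1199467 (for A = 16)
n = ln(E0/E) / xi
n = ln(3.04e6 / 0.505) / 0.1199467
n = ln(6.019802e+06) / 0.1199467 = 130.15

130.15


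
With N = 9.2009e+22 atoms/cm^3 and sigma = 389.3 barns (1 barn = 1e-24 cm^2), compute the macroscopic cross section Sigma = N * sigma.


Sigma = N * sigma_barns * 1e-24
Sigma = 9.2009e+22 * 389.3 * 1e-24
Sigma = 35.819 /cm

35.819


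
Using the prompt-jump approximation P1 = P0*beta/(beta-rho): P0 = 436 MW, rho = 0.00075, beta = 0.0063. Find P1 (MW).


P1/P0 = beta / (beta - rho)
P1/P0 = 0.0063 / (0.0063 - 0.00075) = 1.135135
P1 = 436 * 1.135135 = 494.92 MW

494.92


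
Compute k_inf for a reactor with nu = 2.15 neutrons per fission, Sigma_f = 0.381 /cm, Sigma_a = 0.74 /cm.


k_inf = nu * Sigma_f / Sigma_a
k_inf = 2.15 * 0.381 / 0.74
k_inf = 1.1070

1.1070


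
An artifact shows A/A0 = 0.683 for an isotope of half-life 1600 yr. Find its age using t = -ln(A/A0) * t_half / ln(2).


lambda = ln(2) / t_half = ln(2) / 1600 = 4.332170e-04 /yr
t = -ln(A/A0) / lambda
t = -ln(0.683) / 4.332170e-04
t = 880.07 yr

880.07


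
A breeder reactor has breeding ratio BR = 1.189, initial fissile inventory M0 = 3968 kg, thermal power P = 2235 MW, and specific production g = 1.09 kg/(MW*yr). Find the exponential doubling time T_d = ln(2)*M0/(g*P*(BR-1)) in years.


Breeding gain G = BR - 1 = 1.189 - 1 = 0.189
Fissile production rate = g * P * G = 1.09 * 2235 * 0.189 = 460.43235 kg/yr
T_d = ln(2) * M0 / (g * P * G)
T_d = ln(2) * 3968 / 460.43235 = 5.9735 yr

5.9735


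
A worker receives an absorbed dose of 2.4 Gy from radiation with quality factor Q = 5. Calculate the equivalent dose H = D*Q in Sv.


H = D * Q
H = 2.4 * 5
H = 12.000 Sv

12.000


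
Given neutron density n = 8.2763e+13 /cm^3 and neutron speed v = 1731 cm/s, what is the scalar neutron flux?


phi = n * v
phi = 8.2763e+13 * 1731
phi = 1.4326e+17 /cm^2/s

1.4326e+17


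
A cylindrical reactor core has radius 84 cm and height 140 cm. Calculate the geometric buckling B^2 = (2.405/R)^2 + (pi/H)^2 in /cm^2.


B^2 = (2.405/R)^2 + (pi/H)^2
B^2 = (2.405/84)^2 + (pi/140)^2
B^2 = 0.0013233 /cm^2

0.0013233


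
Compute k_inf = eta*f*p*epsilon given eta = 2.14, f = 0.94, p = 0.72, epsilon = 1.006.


k_inf = eta * f * p * epsilon
k_inf = 2.14 * 0.94 * 0.72 * 1.006
k_inf = 1.4570

1.4570


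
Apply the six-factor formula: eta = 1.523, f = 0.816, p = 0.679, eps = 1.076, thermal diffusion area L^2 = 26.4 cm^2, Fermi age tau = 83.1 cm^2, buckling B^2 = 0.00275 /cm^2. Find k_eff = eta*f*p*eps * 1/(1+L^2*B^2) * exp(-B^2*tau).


k_inf = eta*f*p*eps = 1.523*0.816*0.679*1.076 = 0.9079713
P_TNL = 1/(1 + L^2*B^2) = 1/(1 + 26.4*0.00275) = 0.9323140
P_FNL = exp(-B^2*tau) = exp(-0.00275*83.1) = 0.7957064
k_eff = k_inf * P_TNL * P_FNL = 0.9079713 * 0.9323140 * 0.7957064
k_eff = 0.67358

0.67358


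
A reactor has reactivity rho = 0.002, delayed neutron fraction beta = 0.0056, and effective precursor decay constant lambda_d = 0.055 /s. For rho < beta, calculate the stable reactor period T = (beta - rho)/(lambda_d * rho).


T = (beta - rho) / (lambda_d * rho)
T = (0.0056 - 0.002) / (0.055 * 0.002)
T = 32.727 s

32.727


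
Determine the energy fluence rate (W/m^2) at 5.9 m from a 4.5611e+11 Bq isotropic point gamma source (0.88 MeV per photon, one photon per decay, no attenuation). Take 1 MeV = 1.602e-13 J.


psi = A * E * 1.602e-13 / (4*pi*r^2)
psi = 4.5611e+11 * 0.88 * 1.602e-13 / (4*pi*5.9^2)
psi = 1.4699e-04 W/m^2

1.4699e-04


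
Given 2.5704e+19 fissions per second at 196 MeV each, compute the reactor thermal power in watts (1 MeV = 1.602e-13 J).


P = fission_rate * E_MeV * 1.602e-13
P = 2.5704e+19 * 196 * 1.602e-13
P = 8.0709e+08 W

8.0709e+08


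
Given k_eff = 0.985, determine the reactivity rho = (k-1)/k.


rho = (k_eff - 1) / k_eff
rho = (0.985 - 1) / 0.985
rho = -0.015228

-0.015228


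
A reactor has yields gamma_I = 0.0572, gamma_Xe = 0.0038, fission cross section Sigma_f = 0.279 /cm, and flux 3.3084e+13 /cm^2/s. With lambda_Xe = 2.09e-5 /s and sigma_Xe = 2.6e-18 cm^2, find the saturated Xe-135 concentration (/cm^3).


Xe_eq = (gamma_I + gamma_Xe) * Sigma_f * phi / (lambda_Xe + sigma_Xe * phi)
Numerator = (0.0572 + 0.0038) * 0.279 * 3.3084e+13 = 5.630566e+11
Denominator = 2.09e-5 + 2.6e-18 * 3.3084e+13 = 1.069184e-04
Xe_eq = 5.630566e+11 / 1.069184e-04 = 5.2662e+15 /cm^3

5.2662e+15


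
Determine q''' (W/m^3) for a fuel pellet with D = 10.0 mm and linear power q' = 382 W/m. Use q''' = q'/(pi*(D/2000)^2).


r = D / 2 / 1000 = 10.0 / 2 / 1000 = 0.005 m
q''' = q' / (pi * r^2)
q''' = 382 / (pi * 0.005^2)
q''' = 4.8638e+06 W/m^3

4.8638e+06


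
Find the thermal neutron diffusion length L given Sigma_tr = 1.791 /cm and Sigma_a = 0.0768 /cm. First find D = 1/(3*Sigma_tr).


D = 1 / (3 * Sigma_tr) = 1 / (3 * 1.791) = 0.1861158 cm
L = sqrt(D / Sigma_a)
L = sqrt(0.1861158 / 0.0768)
L = 1.5567 cm

1.5567


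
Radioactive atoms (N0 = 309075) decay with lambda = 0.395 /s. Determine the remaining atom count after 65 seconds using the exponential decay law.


N = N0 * exp(-lambda * t)
N = 309075 * exp(-0.395 * 65)
N = 2.1855e-06

2.1855e-06


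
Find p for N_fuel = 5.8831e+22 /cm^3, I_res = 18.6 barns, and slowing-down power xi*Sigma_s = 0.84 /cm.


p = exp(-N * I * 1e-24 / (xi*Sigma_s))
p = exp(-5.8831e+22 * 18.6 * 1e-24 / 0.84)
p = 0.27180

0.27180


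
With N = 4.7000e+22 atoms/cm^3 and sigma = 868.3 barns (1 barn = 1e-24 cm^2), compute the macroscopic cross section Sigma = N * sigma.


Sigma = N * sigma_barns * 1e-24
Sigma = 4.7000e+22 * 868.3 * 1e-24
Sigma = 40.810 /cm

40.810


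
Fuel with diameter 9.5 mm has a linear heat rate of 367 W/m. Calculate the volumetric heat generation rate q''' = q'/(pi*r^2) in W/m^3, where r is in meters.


r = D / 2 / 1000 = 9.5 / 2 / 1000 = 0.00475 m
q''' = q' / (pi * r^2)
q''' = 367 / (pi * 0.00475^2)
q''' = 5.1776e+06 W/m^3

5.1776e+06


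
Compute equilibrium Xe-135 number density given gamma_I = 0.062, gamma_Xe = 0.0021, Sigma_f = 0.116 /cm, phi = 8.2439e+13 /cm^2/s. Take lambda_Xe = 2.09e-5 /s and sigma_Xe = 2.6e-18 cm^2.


Xe_eq = (gamma_I + gamma_Xe) * Sigma_f * phi / (lambda_Xe + sigma_Xe * phi)
Numerator = (0.062 + 0.0021) * 0.116 * 8.2439e+13 = 6.129834e+11
Denominator = 2.09e-5 + 2.6e-18 * 8.2439e+13 = 2.352414e-04
Xe_eq = 6.129834e+11 / 2.352414e-04 = 2.6058e+15 /cm^3

2.6058e+15


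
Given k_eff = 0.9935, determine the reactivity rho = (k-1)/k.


rho = (k_eff - 1) / k_eff
rho = (0.9935 - 1) / 0.9935
rho = -0.0065425

-0.0065425


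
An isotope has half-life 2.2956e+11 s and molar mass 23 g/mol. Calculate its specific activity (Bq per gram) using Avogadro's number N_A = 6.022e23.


lambda = ln(2) / t_half = ln(2) / 2.2956e+11 = 3.019460e-12 /s
SA = lambda * N_A / M
SA = 3.019460e-12 * 6.022e23 / 23
SA = 7.9057e+10 Bq/g

7.9057e+10


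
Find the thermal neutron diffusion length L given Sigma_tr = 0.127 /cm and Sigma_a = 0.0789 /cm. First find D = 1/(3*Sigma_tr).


D = 1 / (3 * Sigma_tr) = 1 / (3 * 0.127) = 2.624672 cm
L = sqrt(D / Sigma_a)
L = sqrt(2.624672 / 0.0789)
L = 5.7677 cm

5.7677


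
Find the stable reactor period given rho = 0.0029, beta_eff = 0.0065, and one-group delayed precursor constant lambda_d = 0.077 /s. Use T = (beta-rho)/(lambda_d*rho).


T = (beta - rho) / (lambda_d * rho)
T = (0.0065 - 0.0029) / (0.077 * 0.0029)
T = 16.122 s

16.122


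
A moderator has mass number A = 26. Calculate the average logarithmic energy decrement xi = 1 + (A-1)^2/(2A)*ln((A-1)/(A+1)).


xi = 1 + (A-1)^2/(2A) * ln((A-1)/(A+1))
xi = 1 + (26-1)^2/(2*26) * ln((26-1)/(26 +1))
xi = 0.074987

0.074987


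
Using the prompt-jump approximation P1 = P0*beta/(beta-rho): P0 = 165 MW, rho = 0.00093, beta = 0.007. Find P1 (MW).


P1/P0 = beta / (beta - rho)
P1/P0 = 0.007 / (0.007 - 0.00093) = 1.153213
P1 = 165 * 1.153213 = 190.28 MW

190.28


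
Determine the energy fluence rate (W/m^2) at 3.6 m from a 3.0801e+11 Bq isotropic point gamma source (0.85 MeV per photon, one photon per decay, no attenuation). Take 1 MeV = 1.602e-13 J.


psi = A * E * 1.602e-13 / (4*pi*r^2)
psi = 3.0801e+11 * 0.85 * 1.602e-13 / (4*pi*3.6^2)
psi = 2.5753e-04 W/m^2

2.5753e-04


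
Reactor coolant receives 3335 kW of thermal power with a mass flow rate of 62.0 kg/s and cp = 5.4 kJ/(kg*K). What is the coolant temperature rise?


dT = Q / (m_dot * cp)
dT = 3335 / (62.0 * 5.4)
dT = 9.9612 C

9.9612


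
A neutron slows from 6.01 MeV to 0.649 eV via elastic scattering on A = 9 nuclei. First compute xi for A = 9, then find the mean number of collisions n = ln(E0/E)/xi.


xi = 1 + (A-1)^2/(2A)*ln((A-1)/(A+1)) = 0.2066007 (for A = 9)
n = ln(E0/E) / xi
n = ln(6.01e6 / 0.649) / 0.2066007
n = ln(9.260401e+06) / 0.2066007 = 77.644

77.644


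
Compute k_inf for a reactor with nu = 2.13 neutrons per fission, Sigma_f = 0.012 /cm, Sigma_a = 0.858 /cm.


k_inf = nu * Sigma_f / Sigma_a
k_inf = 2.13 * 0.012 / 0.858
k_inf = 0.029790

0.029790


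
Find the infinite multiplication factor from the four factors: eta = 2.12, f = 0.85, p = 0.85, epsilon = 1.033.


k_inf = eta * f * p * epsilon
k_inf = 2.12 * 0.85 * 0.85 * 1.033
k_inf = 1.5822

1.5822


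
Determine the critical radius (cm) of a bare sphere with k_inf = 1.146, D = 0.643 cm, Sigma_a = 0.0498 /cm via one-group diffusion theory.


L^2 = D / Sigma_a = 0.643 / 0.0498 = 12.91165 cm^2
B_m^2 = (k_inf - 1) / L^2 = (1.146 - 1) / 12.91165 = 0.01130762 /cm^2
For a bare sphere: B_g = pi/R, so R_c = pi / sqrt(B_m^2)
R_c = pi / sqrt(0.01130762) = 29.544 cm

29.544


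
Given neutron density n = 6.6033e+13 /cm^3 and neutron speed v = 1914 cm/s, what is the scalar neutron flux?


phi = n * v
phi = 6.6033e+13 * 1914
phi = 1.2639e+17 /cm^2/s

1.2639e+17


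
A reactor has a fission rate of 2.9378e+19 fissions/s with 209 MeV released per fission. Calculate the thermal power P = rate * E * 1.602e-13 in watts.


P = fission_rate * E_MeV * 1.602e-13
P = 2.9378e+19 * 209 * 1.602e-13
P = 9.8363e+08 W

9.8363e+08


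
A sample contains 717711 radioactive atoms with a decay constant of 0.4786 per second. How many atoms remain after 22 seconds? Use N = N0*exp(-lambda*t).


N = N0 * exp(-lambda * t)
N = 717711 * exp(-0.4786 * 22)
N = 19.194

19.194


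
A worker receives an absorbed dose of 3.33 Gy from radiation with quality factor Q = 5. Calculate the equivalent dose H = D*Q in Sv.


H = D * Q
H = 3.33 * 5
H = 16.650 Sv

16.650


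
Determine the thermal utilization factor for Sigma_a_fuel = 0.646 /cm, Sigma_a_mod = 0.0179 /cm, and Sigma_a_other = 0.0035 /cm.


f = Sigma_a_fuel / (Sigma_a_fuel + Sigma_a_mod + Sigma_a_other)
f = 0.646 / (0.646 + 0.0179 + 0.0035)
f = 0.96794

0.96794


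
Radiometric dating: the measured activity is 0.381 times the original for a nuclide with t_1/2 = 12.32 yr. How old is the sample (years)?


lambda = ln(2) / t_half = ln(2) / 12.32 = 0.05626195 /yr
t = -ln(A/A0) / lambda
t = -ln(0.381) / 0.05626195
t = 17.151 yr

17.151


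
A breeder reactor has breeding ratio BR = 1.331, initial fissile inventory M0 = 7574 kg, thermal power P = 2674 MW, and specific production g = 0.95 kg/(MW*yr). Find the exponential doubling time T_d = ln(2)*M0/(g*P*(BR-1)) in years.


Breeding gain G = BR - 1 = 1.331 - 1 = 0.331
Fissile production rate = g * P * G = 0.95 * 2674 * 0.331 = 840.8393 kg/yr
T_d = ln(2) * M0 / (g * P * G)
T_d = ln(2) * 7574 / 840.8393 = 6.2436 yr

6.2436


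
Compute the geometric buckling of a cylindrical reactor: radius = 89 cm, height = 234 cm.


B^2 = (2.405/R)^2 + (pi/H)^2
B^2 = (2.405/89)^2 + (pi/234)^2
B^2 = 9.1046e-04 /cm^2

9.1046e-04


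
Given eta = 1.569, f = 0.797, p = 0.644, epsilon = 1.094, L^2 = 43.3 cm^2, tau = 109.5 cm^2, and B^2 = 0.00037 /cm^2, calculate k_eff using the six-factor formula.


k_inf = eta*f*p*eps = 1.569*0.797*0.644*1.094 = 0.8810173
P_TNL = 1/(1 + L^2*B^2) = 1/(1 + 43.3*0.00037) = 0.9842316
P_FNL = exp(-B^2*tau) = exp(-0.00037*109.5) = 0.9602948
k_eff = k_inf * P_TNL * P_FNL = 0.8810173 * 0.9842316 * 0.9602948
k_eff = 0.83270

0.83270


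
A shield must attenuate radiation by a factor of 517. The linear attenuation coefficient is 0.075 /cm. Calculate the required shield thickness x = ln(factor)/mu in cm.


x = ln(factor) / mu
x = ln(517) / 0.075
x = 83.307 cm

83.307


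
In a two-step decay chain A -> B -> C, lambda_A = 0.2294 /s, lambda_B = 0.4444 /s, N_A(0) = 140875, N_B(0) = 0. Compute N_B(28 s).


N_B(t) = lambda_A * N_A0 / (lambda_B - lambda_A) * [exp(-lambda_A*t) - exp(-lambda_B*t)]
exp(-0.2294*28) = 0.001623453; exp(-0.4444*28) = 3.944454e-06
N_B = 0.2294 * 140875 / (0.4444 - 0.2294) * (0.001623453 - 3.944454e-06)
N_B = 243.43

243.43


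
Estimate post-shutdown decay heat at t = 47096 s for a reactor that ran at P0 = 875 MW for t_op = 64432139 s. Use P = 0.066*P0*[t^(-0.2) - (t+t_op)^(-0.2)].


P/P0 = 0.066 * [t^(-0.2) - (t + t_op)^(-0.2)]
P/P0 = 0.066 * [47096^(-0.2) - (47096 + 64432139)^(-0.2)]
P/P0 = 0.066 * [0.1162527 - 0.02742307] = 0.005862756
P = 875 * 0.005862756 = 5.1299 MW

5.1299


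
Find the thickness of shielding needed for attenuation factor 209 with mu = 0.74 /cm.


x = ln(factor) / mu
x = ln(209) / 0.74
x = 7.2194 cm

7.2194


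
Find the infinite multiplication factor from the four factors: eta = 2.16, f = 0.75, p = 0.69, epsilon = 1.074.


k_inf = eta * f * p * epsilon
k_inf = 2.16 * 0.75 * 0.69 * 1.074
k_inf = 1.2005

1.2005


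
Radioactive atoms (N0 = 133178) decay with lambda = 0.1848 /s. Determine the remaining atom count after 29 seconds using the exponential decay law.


N = N0 * exp(-lambda * t)
N = 133178 * exp(-0.1848 * 29)
N = 626.56

626.56


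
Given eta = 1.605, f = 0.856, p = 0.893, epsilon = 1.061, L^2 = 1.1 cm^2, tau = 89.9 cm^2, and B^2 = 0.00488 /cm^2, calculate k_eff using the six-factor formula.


k_inf = eta*f*p*eps = 1.605*0.856*0.893*1.061 = 1.301714
P_TNL = 1/(1 + L^2*B^2) = 1/(1 + 1.1*0.00488) = 0.9946607
P_FNL = exp(-B^2*tau) = exp(-0.00488*89.9) = 0.6448665
k_eff = k_inf * P_TNL * P_FNL = 1.301714 * 0.9946607 * 0.6448665
k_eff = 0.83495

0.83495


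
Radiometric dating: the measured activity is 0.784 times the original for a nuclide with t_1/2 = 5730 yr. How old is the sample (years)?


lambda = ln(2) / t_half = ln(2) / 5730 = 1.209681e-04 /yr
t = -ln(A/A0) / lambda
t = -ln(0.784) / 1.209681e-04
t = 2011.7 yr

2011.7


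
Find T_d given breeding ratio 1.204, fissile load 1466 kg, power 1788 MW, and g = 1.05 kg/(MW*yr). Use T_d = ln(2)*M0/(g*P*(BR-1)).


Breeding gain G = BR - 1 = 1.204 - 1 = 0.204
Fissile production rate = g * P * G = 1.05 * 1788 * 0.204 = 382.9896 kg/yr
T_d = ln(2) * M0 / (g * P * G)
T_d = ln(2) * 1466 / 382.9896 = 2.6532 yr

2.6532


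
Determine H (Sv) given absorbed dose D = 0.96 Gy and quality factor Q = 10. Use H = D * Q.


H = D * Q
H = 0.96 * 10
H = 9.6000 Sv

9.6000


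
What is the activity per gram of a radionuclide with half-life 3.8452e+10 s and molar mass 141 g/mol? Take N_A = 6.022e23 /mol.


lambda = ln(2) / t_half = ln(2) / 3.8452e+10 = 1.802630e-11 /s
SA = lambda * N_A / M
SA = 1.802630e-11 * 6.022e23 / 141
SA = 7.6989e+10 Bq/g

7.6989e+10


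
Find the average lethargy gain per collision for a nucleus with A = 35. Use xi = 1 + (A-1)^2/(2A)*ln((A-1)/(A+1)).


xi = 1 + (A-1)^2/(2A) * ln((A-1)/(A+1))
xi = 1 + (35-1)^2/(2*35) * ln((35-1)/(35 +1))
xi = 0.056070

0.056070


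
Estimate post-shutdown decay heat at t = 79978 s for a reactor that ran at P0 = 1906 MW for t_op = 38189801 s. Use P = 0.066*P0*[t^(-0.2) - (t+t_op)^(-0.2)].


P/P0 = 0.066 * [t^(-0.2) - (t + t_op)^(-0.2)]
P/P0 = 0.066 * [79978^(-0.2) - (79978 + 38189801)^(-0.2)]
P/P0 = 0.066 * [0.1045697 - 0.03043889] = 0.004892633
P = 1906 * 0.004892633 = 9.3254 MW

9.3254


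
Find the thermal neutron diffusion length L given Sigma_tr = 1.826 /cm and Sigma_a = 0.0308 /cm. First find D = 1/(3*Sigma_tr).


D = 1 / (3 * Sigma_tr) = 1 / (3 * 1.826) = 0.1825484 cm
L = sqrt(D / Sigma_a)
L = sqrt(0.1825484 / 0.0308)
L = 2.4345 cm

2.4345


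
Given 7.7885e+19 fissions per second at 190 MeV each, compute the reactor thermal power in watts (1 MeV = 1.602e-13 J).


P = fission_rate * E_MeV * 1.602e-13
P = 7.7885e+19 * 190 * 1.602e-13
P = 2.3707e+09 W

2.3707e+09


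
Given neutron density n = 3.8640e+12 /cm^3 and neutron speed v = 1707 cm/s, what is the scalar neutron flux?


phi = n * v
phi = 3.8640e+12 * 1707
phi = 6.5958e+15 /cm^2/s

6.5958e+15


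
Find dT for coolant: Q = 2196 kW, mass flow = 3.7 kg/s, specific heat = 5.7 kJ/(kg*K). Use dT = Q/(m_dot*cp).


dT = Q / (m_dot * cp)
dT = 2196 / (3.7 * 5.7)
dT = 104.13 C

104.13


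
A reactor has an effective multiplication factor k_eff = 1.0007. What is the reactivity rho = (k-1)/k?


rho = (k_eff - 1) / k_eff
rho = (1.0007 - 1) / 1.0007
rho = 6.9951e-04

6.9951e-04


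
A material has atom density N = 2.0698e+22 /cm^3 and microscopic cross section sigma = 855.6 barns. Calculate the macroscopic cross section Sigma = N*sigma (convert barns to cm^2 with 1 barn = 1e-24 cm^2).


Sigma = N * sigma_barns * 1e-24
Sigma = 2.0698e+22 * 855.6 * 1e-24
Sigma = 17.709 /cm

17.709


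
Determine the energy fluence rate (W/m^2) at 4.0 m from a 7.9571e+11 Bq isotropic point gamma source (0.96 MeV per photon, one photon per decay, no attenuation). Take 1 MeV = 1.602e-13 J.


psi = A * E * 1.602e-13 / (4*pi*r^2)
psi = 7.9571e+11 * 0.96 * 1.602e-13 / (4*pi*4.0^2)
psi = 6.0864e-04 W/m^2

6.0864e-04


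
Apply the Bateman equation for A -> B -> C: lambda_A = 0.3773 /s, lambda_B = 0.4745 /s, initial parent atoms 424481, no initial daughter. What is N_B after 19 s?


N_B(t) = lambda_A * N_A0 / (lambda_B - lambda_A) * [exp(-lambda_A*t) - exp(-lambda_B*t)]
exp(-0.3773*19) = 7.703235e-04; exp(-0.4745*19) = 1.215117e-04
N_B = 0.3773 * 424481 / (0.4745 - 0.3773) * (7.703235e-04 - 1.215117e-04)
N_B = 1069.0

1069.0


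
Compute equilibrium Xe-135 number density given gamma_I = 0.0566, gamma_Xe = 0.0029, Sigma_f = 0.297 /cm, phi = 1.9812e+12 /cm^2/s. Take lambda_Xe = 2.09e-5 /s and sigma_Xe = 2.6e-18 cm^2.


Xe_eq = (gamma_I + gamma_Xe) * Sigma_f * phi / (lambda_Xe + sigma_Xe * phi)
Numerator = (0.0566 + 0.0029) * 0.297 * 1.9812e+12 = 3.501078e+10
Denominator = 2.09e-5 + 2.6e-18 * 1.9812e+12 = 2.605112e-05
Xe_eq = 3.501078e+10 / 2.605112e-05 = 1.3439e+15 /cm^3

1.3439e+15


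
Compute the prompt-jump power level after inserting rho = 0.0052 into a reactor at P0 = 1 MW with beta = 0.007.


P1/P0 = beta / (beta - rho)
P1/P0 = 0.007 / (0.007 - 0.0052) = 3.888889
P1 = 1 * 3.888889 = 3.8889 MW

3.8889


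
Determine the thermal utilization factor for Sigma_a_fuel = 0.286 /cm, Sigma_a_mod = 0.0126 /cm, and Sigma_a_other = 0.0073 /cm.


f = Sigma_a_fuel / (Sigma_a_fuel + Sigma_a_mod + Sigma_a_other)
f = 0.286 / (0.286 + 0.0126 + 0.0073)
f = 0.93495

0.93495


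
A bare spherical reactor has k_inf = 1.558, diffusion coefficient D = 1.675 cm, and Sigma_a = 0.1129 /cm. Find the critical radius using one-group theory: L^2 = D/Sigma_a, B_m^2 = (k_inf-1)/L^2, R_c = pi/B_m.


L^2 = D / Sigma_a = 1.675 / 0.1129 = 14.83614 cm^2
B_m^2 = (k_inf - 1) / L^2 = (1.558 - 1) / 14.83614 = 0.03761086 /cm^2
For a bare sphere: B_g = pi/R, so R_c = pi / sqrt(B_m^2)
R_c = pi / sqrt(0.03761086) = 16.199 cm

16.199


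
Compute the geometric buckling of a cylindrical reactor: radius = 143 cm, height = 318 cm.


B^2 = (2.405/R)^2 + (pi/H)^2
B^2 = (2.405/143)^2 + (pi/318)^2
B^2 = 3.8045e-04 /cm^2

3.8045e-04


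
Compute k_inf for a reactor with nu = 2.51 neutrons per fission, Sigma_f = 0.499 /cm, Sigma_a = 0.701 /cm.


k_inf = nu * Sigma_f / Sigma_a
k_inf = 2.51 * 0.499 / 0.701
k_inf = 1.7867

1.7867


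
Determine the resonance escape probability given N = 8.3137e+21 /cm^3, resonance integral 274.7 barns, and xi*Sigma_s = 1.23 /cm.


p = exp(-N * I * 1e-24 / (xi*Sigma_s))
p = exp(-8.3137e+21 * 274.7 * 1e-24 / 1.23)
p = 0.15618

0.15618
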